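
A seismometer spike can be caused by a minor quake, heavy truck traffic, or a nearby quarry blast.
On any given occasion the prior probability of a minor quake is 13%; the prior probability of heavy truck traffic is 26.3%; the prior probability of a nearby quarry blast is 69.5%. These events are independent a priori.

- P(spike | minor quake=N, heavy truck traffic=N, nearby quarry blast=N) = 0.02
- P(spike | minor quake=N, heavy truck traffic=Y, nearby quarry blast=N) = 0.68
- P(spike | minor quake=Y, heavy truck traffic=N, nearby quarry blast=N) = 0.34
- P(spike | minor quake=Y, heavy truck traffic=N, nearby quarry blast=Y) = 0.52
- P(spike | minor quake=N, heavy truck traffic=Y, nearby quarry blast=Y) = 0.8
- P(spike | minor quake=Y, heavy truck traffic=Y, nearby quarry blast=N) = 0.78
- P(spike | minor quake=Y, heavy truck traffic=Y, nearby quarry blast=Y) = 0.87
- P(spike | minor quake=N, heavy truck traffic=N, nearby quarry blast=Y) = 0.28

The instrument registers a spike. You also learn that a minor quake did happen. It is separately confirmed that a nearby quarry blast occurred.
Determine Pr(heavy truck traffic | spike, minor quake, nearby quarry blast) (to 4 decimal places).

Pr(heavy truck traffic | spike, minor quake, nearby quarry blast) ≈ 0.3738

P(spike | minor quake, nearby quarry blast) = 0.52×0.737 + 0.87×0.263 = 0.383240 + 0.228810 = 0.612050
Restricting to configurations with heavy truck traffic present: 0.87×0.263 = 0.228810.
Hence the posterior is 0.228810/0.612050 ≈ 0.3738.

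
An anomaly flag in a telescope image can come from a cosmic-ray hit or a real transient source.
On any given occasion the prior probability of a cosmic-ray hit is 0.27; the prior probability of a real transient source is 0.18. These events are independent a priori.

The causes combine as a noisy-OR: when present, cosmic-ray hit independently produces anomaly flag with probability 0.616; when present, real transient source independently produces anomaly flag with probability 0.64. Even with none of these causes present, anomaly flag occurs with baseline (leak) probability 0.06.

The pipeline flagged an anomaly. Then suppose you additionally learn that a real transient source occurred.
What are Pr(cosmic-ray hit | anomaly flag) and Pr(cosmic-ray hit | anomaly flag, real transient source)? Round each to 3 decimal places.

Under noisy-OR, P(anomaly flag | causes) = 1 − (1−0.06)·∏(1−qᵢ) over the active causes.
Numerator (weight on configurations with cosmic-ray hit): 0.141483 + 0.042285 = 0.183768
Denominator P(anomaly flag): 0.06×0.73×0.82 + 0.6616×0.73×0.18 + 0.63904×0.27×0.82 + 0.870054×0.27×0.18 = 0.306618
Posterior = 0.183768 / 0.306618 ≈ 0.599

Now condition on the additional information:
Weight on cosmic-ray hit=true, given the evidence: 0.870054×0.27 = 0.234915
Normalizer over all consistent configurations: 0.6616×0.73 + 0.870054×0.27 = 0.717883
Posterior = 0.234915 / 0.717883 ≈ 0.327
— real transient source explains away the evidence for cosmic-ray hit.

Pr(cosmic-ray hit | anomaly flag) ≈ 0.599; Pr(cosmic-ray hit | anomaly flag, real transient source) ≈ 0.327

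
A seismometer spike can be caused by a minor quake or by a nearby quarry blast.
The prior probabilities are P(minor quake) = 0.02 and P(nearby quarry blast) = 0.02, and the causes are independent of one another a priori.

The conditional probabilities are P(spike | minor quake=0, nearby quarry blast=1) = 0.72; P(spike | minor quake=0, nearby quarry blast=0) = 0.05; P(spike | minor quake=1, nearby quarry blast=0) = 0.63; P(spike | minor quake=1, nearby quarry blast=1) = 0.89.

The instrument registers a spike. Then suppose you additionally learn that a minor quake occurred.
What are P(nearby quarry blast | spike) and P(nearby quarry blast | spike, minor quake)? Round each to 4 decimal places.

Weight on nearby quarry blast=true, given the evidence: 0.014112 + 0.000356 = 0.014468
Denominator P(spike): 0.05·0.98·0.98 + 0.72·0.98·0.02 + 0.63·0.02·0.98 + 0.89·0.02·0.02 = 0.074836
P(nearby quarry blast | spike) = 0.014468/0.074836 ≈ 0.1933

Now also conditioning on minor quake=true:
Weight on nearby quarry blast=true, given the evidence: 0.89*0.02 = 0.017800
Normalizer over all consistent configurations: 0.63*0.98 + 0.89*0.02 = 0.635200
Posterior = 0.017800 / 0.635200 ≈ 0.0280

P(nearby quarry blast | spike) ≈ 0.1933; P(nearby quarry blast | spike, minor quake) ≈ 0.0280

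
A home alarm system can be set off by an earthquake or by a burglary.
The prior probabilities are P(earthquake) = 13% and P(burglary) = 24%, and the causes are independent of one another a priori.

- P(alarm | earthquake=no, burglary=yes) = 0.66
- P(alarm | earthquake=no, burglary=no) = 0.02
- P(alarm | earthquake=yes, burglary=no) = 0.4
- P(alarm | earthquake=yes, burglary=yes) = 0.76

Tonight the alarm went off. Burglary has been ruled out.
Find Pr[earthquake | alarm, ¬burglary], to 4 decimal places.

Weight on earthquake=true, given the evidence: 0.4×0.13 = 0.052000
Normalizer over all consistent configurations: 0.02×0.87 + 0.4×0.13 = 0.069400
Posterior = 0.052000 / 0.069400 ≈ 0.7493

Pr[earthquake | alarm, ¬burglary] ≈ 0.7493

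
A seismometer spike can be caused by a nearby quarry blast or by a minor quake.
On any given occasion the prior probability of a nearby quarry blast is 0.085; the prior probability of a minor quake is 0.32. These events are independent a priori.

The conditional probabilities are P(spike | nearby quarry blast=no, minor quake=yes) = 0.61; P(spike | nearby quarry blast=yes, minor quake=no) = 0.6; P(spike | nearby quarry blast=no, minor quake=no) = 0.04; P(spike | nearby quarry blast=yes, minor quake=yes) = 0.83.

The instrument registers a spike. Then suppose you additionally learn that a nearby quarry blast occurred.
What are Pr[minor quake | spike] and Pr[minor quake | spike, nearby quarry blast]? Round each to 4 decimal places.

P(spike) = 0.04×0.915×0.68 + 0.61×0.915×0.32 + 0.6×0.085×0.68 + 0.83×0.085×0.32 = 0.024888 + 0.178608 + 0.034680 + 0.022576 = 0.260752
The minor quake-present share is 0.178608 + 0.022576 = 0.201184.
P(minor quake | spike) = 0.201184 / 0.260752 ≈ 0.7716

Now also conditioning on nearby quarry blast=true:
Enumerate both values of minor quake and weight by the priors:
  P(spike | nearby quarry blast) = 0.6·0.68 + 0.83·0.32
        = 0.408000 + 0.265600 = 0.673600
The terms with minor quake present sum to 0.265600, so
  P(minor quake | spike, nearby quarry blast) = 0.265600 / 0.673600 ≈ 0.3943

Pr[minor quake | spike] ≈ 0.7716; Pr[minor quake | spike, nearby quarry blast] ≈ 0.3943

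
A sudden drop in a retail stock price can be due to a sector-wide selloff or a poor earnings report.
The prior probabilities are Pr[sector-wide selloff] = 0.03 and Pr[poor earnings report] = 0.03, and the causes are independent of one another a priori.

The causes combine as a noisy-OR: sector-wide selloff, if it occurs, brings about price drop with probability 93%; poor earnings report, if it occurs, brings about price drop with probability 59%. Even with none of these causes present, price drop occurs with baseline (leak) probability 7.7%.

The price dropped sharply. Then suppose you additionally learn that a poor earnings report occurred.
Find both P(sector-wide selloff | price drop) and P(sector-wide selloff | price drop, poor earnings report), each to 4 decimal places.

Under noisy-OR, P(price drop | causes) = 1 − (1−0.077)·∏(1−qᵢ) over the active causes.
Enumerate the 4 (sector-wide selloff, poor earnings report) configurations and weight by the priors:
  P(price drop) = 0.077·0.97·0.97 + 0.62157·0.97·0.03 + 0.93539·0.03·0.97 + 0.97351·0.03·0.03
        = 0.072449 + 0.018088 + 0.027220 + 0.000876 = 0.118633
The terms with sector-wide selloff present sum to 0.028096, so
  P(sector-wide selloff | price drop) = 0.028096 / 0.118633 ≈ 0.2368

With the extra evidence:
Weight on sector-wide selloff=true, given the evidence: 0.97351*0.03 = 0.029205
Normalizer over all consistent configurations: 0.62157*0.97 + 0.97351*0.03 = 0.632128
Posterior = 0.029205 / 0.632128 ≈ 0.0462

P(sector-wide selloff | price drop) ≈ 0.2368; P(sector-wide selloff | price drop, poor earnings report) ≈ 0.0462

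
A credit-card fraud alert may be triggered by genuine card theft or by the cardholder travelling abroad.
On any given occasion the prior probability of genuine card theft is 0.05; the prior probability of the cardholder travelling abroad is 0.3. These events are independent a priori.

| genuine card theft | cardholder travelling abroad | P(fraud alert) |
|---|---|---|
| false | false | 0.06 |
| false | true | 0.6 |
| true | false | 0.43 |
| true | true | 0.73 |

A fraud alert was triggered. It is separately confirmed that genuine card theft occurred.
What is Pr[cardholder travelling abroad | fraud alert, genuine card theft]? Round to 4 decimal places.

P(fraud alert | genuine card theft) = 0.43*0.7 + 0.73*0.3 = 0.301000 + 0.219000 = 0.520000
The cardholder travelling abroad-present share is 0.73*0.3 = 0.219000.
P(cardholder travelling abroad | fraud alert, genuine card theft) = 0.219000 / 0.520000 ≈ 0.4212

Pr[cardholder travelling abroad | fraud alert, genuine card theft] ≈ 0.4212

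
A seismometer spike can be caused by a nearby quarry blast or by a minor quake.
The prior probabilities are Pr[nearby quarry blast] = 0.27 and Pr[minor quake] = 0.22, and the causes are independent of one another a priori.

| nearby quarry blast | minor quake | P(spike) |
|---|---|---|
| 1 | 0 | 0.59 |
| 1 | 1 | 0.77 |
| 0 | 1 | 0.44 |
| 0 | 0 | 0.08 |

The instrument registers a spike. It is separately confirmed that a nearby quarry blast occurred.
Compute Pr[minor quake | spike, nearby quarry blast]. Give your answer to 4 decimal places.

Pr[minor quake | spike, nearby quarry blast] ≈ 0.2691

Enumerate both values of minor quake and weight by the priors:
  P(spike | nearby quarry blast) = 0.59·0.78 + 0.77·0.22
        = 0.460200 + 0.169400 = 0.629600
The terms with minor quake present sum to 0.169400, so
  P(minor quake | spike, nearby quarry blast) = 0.169400 / 0.629600 ≈ 0.2691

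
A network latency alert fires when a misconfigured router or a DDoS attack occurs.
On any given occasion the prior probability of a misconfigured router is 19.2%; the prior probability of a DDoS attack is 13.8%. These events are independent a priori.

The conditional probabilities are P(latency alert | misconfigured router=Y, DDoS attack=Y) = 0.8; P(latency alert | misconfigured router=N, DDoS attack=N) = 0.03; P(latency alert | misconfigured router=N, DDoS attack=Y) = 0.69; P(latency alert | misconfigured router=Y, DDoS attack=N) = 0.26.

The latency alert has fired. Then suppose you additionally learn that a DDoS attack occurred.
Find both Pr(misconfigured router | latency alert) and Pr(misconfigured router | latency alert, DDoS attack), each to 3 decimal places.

Pr(misconfigured router | latency alert) ≈ 0.396; Pr(misconfigured router | latency alert, DDoS attack) ≈ 0.216

For the numerator, keep only misconfigured router=true terms: 0.043031 + 0.021197 = 0.064228
Normalizer over all consistent configurations: 0.03*0.808*0.862 + 0.69*0.808*0.138 + 0.26*0.192*0.862 + 0.8*0.192*0.138 = 0.162061
P(misconfigured router | latency alert) = 0.064228/0.162061 ≈ 0.396

With the extra evidence:
Weight on misconfigured router=true, given the evidence: 0.8·0.192 = 0.153600
Normalizer over all consistent configurations: 0.69·0.808 + 0.8·0.192 = 0.711120
P(misconfigured router | latency alert, DDoS attack) = 0.153600/0.711120 ≈ 0.216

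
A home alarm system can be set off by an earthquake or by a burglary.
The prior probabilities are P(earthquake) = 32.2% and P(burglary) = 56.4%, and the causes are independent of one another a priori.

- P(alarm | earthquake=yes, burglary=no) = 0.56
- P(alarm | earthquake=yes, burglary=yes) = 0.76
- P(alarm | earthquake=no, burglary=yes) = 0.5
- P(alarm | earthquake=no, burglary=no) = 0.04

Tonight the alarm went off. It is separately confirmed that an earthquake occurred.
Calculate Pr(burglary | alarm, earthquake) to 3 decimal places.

Numerator (weight on configurations with burglary): 0.76*0.564 = 0.428640
The normalizing constant is 0.56*0.436 + 0.76*0.564 = 0.672800
Posterior = 0.428640 / 0.672800 ≈ 0.637

Pr(burglary | alarm, earthquake) ≈ 0.637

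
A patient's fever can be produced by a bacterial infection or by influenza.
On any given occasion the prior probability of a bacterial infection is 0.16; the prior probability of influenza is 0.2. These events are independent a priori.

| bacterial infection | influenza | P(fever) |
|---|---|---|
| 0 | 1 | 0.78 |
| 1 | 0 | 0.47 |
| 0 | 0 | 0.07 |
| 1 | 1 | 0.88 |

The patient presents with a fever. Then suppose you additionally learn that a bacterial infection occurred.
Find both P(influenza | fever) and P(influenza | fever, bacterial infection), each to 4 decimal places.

P(influenza | fever) ≈ 0.5976; P(influenza | fever, bacterial infection) ≈ 0.3188

Numerator (weight on configurations with influenza): 0.131040 + 0.028160 = 0.159200
The normalizing constant is 0.07×0.84×0.8 + 0.78×0.84×0.2 + 0.47×0.16×0.8 + 0.88×0.16×0.2 = 0.266400
P(influenza | fever) = 0.159200/0.266400 ≈ 0.5976

With the extra evidence:
Sum P(fever|·) weighted by the priors over both values of influenza:
  P(fever | bacterial infection) = 0.47×0.8 + 0.88×0.2
        = 0.376000 + 0.176000 = 0.552000
The terms with influenza present sum to 0.176000, so
  P(influenza | fever, bacterial infection) = 0.176000 / 0.552000 ≈ 0.3188
Conditioning on bacterial infection lowers the posterior on influenza: the classic explaining-away effect in a common-effect structure.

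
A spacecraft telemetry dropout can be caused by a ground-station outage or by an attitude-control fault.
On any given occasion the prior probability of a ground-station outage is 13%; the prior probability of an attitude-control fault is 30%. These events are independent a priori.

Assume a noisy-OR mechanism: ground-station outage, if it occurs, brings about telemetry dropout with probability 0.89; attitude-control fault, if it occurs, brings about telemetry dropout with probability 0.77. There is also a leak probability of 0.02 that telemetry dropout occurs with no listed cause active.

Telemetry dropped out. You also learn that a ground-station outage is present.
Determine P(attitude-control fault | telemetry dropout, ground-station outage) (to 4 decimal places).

Under noisy-OR, P(telemetry dropout | causes) = 1 − (1−0.02)·∏(1−qᵢ) over the active causes.
Numerator (weight on configurations with attitude-control fault): 0.975206×0.3 = 0.292562
Normalizer over all consistent configurations: 0.8922×0.7 + 0.975206×0.3 = 0.917102
Posterior = 0.292562 / 0.917102 ≈ 0.3190

P(attitude-control fault | telemetry dropout, ground-station outage) ≈ 0.3190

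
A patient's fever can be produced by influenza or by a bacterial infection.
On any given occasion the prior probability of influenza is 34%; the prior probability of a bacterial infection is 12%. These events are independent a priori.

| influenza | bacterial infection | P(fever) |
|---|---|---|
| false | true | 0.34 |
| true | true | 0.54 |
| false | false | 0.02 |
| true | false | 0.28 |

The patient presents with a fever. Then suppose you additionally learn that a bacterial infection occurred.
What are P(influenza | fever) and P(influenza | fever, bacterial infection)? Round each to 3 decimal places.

P(influenza | fever) ≈ 0.733; P(influenza | fever, bacterial infection) ≈ 0.450

P(fever) = 0.02·0.66·0.88 + 0.34·0.66·0.12 + 0.28·0.34·0.88 + 0.54·0.34·0.12 = 0.011616 + 0.026928 + 0.083776 + 0.022032 = 0.144352
The influenza-present share is 0.083776 + 0.022032 = 0.105808.
P(influenza | fever) = 0.105808 / 0.144352 ≈ 0.733

With the extra evidence:
Weight on influenza=true, given the evidence: 0.54×0.34 = 0.183600
Normalizer over all consistent configurations: 0.34×0.66 + 0.54×0.34 = 0.408000
Posterior = 0.183600 / 0.408000 ≈ 0.450
Conditioning on bacterial infection lowers the posterior on influenza: the classic explaining-away effect in a common-effect structure.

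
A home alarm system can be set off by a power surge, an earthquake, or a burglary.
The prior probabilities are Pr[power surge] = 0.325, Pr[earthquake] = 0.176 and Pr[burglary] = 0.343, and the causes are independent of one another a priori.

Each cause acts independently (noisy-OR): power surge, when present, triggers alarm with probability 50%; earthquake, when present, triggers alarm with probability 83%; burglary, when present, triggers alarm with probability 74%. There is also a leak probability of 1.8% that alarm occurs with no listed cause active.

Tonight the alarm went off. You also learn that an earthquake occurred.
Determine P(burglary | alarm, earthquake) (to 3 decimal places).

P(burglary | alarm, earthquake) ≈ 0.369

Under noisy-OR, P(alarm | causes) = 1 − (1−0.018)·∏(1−qᵢ) over the active causes.
P(alarm | earthquake) = 0.83306·0.675·0.657 + 0.956596·0.675·0.343 + 0.91653·0.325·0.657 + 0.978298·0.325·0.343 = 0.369441 + 0.221476 + 0.195702 + 0.109056 = 0.895675
Of this, 0.330532 comes from 0.221476 + 0.109056 (the burglary=true cases).
P(burglary | alarm, earthquake) = 0.330532 / 0.895675 ≈ 0.369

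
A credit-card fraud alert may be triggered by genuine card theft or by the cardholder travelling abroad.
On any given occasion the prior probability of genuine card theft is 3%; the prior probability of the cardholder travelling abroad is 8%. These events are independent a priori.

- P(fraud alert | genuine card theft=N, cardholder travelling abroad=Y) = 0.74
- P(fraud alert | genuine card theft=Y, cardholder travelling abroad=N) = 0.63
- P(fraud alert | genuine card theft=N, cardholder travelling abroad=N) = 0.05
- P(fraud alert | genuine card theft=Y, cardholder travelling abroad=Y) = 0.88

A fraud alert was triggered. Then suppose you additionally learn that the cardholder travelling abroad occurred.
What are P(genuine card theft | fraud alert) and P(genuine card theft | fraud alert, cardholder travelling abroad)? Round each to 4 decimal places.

P(fraud alert) = 0.05×0.97×0.92 + 0.74×0.97×0.08 + 0.63×0.03×0.92 + 0.88×0.03×0.08 = 0.044620 + 0.057424 + 0.017388 + 0.002112 = 0.121544
The genuine card theft-present share is 0.017388 + 0.002112 = 0.019500.
Hence the posterior is 0.019500/0.121544 ≈ 0.1604.

Now condition on the additional information:
By total probability over both values of genuine card theft:
  P(fraud alert | cardholder travelling abroad) = 0.74·0.97 + 0.88·0.03
        = 0.717800 + 0.026400 = 0.744200
Configurations with genuine card theft contribute 0.026400, so
  P(genuine card theft | fraud alert, cardholder travelling abroad) = 0.026400 / 0.744200 ≈ 0.0355

P(genuine card theft | fraud alert) ≈ 0.1604; P(genuine card theft | fraud alert, cardholder travelling abroad) ≈ 0.0355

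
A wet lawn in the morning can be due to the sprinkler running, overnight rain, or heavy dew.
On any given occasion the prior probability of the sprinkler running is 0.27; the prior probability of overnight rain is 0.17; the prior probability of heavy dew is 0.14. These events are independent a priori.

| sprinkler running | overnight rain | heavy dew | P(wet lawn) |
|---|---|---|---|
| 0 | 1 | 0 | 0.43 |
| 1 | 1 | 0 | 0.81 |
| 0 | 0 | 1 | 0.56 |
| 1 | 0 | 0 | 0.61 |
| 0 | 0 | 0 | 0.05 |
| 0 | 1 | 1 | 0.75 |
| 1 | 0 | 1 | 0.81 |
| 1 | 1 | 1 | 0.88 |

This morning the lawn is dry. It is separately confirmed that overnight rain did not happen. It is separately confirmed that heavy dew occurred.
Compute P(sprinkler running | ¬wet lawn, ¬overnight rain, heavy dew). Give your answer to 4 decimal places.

Weight on sprinkler running=true, given the evidence: 0.19×0.27 = 0.051300
Denominator P(¬wet lawn | ¬overnight rain, heavy dew): 0.44×0.73 + 0.19×0.27 = 0.372500
P(sprinkler running | ¬wet lawn, ¬overnight rain, heavy dew) = 0.051300/0.372500 ≈ 0.1377

P(sprinkler running | ¬wet lawn, ¬overnight rain, heavy dew) ≈ 0.1377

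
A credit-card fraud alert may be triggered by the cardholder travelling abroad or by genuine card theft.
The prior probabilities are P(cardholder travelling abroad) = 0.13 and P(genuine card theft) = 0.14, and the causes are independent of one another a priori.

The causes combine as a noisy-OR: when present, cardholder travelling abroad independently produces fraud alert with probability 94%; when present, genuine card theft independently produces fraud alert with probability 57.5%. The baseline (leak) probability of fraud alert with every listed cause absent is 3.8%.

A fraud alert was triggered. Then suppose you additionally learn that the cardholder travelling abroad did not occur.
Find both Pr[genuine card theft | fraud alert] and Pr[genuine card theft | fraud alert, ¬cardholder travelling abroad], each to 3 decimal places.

Under noisy-OR, P(fraud alert | causes) = 1 − (1−0.038)·∏(1−qᵢ) over the active causes.
Weight on genuine card theft=true, given the evidence: 0.072002 + 0.017754 = 0.089756
The normalizing constant is 0.038×0.87×0.86 + 0.59115×0.87×0.14 + 0.94228×0.13×0.86 + 0.975469×0.13×0.14 = 0.223535
Posterior = 0.089756 / 0.223535 ≈ 0.402

With the extra evidence:
By total probability over both values of genuine card theft:
  P(fraud alert | ¬cardholder travelling abroad) = 0.038×0.86 + 0.59115×0.14
        = 0.032680 + 0.082761 = 0.115441
Configurations with genuine card theft contribute 0.082761, so
  P(genuine card theft | fraud alert, ¬cardholder travelling abroad) = 0.082761 / 0.115441 ≈ 0.717

Pr[genuine card theft | fraud alert] ≈ 0.402; Pr[genuine card theft | fraud alert, ¬cardholder travelling abroad] ≈ 0.717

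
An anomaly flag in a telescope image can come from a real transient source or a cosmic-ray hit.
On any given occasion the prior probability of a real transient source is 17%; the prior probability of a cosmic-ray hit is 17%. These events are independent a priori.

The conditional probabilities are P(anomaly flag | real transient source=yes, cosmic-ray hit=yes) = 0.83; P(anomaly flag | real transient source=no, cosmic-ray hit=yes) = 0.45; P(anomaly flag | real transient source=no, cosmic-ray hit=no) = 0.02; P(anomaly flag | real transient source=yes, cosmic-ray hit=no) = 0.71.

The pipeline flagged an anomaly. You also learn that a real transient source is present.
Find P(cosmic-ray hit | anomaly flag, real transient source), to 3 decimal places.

Weight on cosmic-ray hit=true, given the evidence: 0.83·0.17 = 0.141100
Denominator P(anomaly flag | real transient source): 0.71·0.83 + 0.83·0.17 = 0.730400
P(cosmic-ray hit | anomaly flag, real transient source) = 0.141100/0.730400 ≈ 0.193

P(cosmic-ray hit | anomaly flag, real transient source) ≈ 0.193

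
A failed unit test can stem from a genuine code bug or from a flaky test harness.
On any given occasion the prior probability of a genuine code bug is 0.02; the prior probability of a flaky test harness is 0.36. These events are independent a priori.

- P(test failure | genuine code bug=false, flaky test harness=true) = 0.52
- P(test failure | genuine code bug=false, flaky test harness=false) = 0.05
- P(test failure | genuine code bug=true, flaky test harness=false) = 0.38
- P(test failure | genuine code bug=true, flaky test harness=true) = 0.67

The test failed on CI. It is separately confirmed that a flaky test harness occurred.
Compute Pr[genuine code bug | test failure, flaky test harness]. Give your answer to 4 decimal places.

Pr[genuine code bug | test failure, flaky test harness] ≈ 0.0256

P(test failure | flaky test harness) = 0.52*0.98 + 0.67*0.02 = 0.509600 + 0.013400 = 0.523000
Restricting to configurations with genuine code bug present: 0.67*0.02 = 0.013400.
So P(genuine code bug | test failure, flaky test harness) = 0.013400/0.523000 ≈ 0.0256.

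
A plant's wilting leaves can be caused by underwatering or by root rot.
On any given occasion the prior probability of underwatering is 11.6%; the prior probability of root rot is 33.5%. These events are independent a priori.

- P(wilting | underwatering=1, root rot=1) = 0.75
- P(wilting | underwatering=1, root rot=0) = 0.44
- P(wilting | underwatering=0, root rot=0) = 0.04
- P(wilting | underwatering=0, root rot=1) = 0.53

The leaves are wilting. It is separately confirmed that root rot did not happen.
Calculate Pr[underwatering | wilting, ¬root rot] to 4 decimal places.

Pr[underwatering | wilting, ¬root rot] ≈ 0.5907

P(wilting | ¬root rot) = 0.04*0.884 + 0.44*0.116 = 0.035360 + 0.051040 = 0.086400
Restricting to configurations with underwatering present: 0.44*0.116 = 0.051040.
Hence the posterior is 0.051040/0.086400 ≈ 0.5907.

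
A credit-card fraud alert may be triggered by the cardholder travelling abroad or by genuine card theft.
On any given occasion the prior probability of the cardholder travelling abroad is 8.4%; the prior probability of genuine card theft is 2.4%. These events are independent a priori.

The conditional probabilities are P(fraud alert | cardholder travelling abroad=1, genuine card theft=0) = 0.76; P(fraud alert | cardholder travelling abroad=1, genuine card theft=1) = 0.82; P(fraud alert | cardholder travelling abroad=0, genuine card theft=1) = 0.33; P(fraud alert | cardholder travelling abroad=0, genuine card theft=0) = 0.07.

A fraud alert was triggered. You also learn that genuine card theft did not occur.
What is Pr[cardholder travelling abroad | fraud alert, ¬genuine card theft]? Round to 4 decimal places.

P(fraud alert | ¬genuine card theft) = 0.07×0.916 + 0.76×0.084 = 0.064120 + 0.063840 = 0.127960
Of this, 0.063840 comes from 0.76×0.084 (the cardholder travelling abroad=true cases).
So P(cardholder travelling abroad | fraud alert, ¬genuine card theft) = 0.063840/0.127960 ≈ 0.4989.

Pr[cardholder travelling abroad | fraud alert, ¬genuine card theft] ≈ 0.4989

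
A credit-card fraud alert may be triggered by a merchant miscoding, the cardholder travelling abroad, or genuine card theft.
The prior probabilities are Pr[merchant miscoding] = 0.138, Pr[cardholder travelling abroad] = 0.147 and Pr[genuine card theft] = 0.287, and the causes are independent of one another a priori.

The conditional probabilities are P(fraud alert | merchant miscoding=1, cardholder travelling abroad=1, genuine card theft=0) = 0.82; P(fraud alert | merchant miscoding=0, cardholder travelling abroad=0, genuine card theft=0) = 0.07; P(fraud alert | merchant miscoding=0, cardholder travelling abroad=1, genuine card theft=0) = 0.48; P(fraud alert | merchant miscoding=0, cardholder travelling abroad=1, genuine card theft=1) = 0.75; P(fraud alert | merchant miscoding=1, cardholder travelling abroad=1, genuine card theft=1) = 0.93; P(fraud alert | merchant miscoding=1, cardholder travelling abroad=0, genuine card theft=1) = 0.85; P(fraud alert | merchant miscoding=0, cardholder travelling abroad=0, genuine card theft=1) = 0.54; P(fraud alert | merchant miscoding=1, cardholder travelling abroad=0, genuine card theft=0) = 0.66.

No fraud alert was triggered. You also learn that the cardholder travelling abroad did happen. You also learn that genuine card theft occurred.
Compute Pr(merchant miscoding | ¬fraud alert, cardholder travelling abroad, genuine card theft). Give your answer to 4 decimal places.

Pr(merchant miscoding | ¬fraud alert, cardholder travelling abroad, genuine card theft) ≈ 0.0429

Numerator (weight on configurations with merchant miscoding): 0.07×0.138 = 0.009660
Normalizer over all consistent configurations: 0.25×0.862 + 0.07×0.138 = 0.225160
Posterior = 0.009660 / 0.225160 ≈ 0.0429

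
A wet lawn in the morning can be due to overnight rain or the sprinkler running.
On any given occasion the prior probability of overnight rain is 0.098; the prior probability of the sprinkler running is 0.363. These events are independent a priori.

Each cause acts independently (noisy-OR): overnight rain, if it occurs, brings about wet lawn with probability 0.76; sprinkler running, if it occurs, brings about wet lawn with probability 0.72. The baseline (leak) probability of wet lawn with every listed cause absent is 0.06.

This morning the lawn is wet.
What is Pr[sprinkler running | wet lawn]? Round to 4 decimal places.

Under noisy-OR, P(wet lawn | causes) = 1 − (1−0.06)·∏(1−qᵢ) over the active causes.
Sum P(wet lawn|·) weighted by the priors over the 4 (overnight rain, sprinkler running) configurations:
  P(wet lawn) = 0.06·0.902·0.637 + 0.7368·0.902·0.363 + 0.7744·0.098·0.637 + 0.936832·0.098·0.363
        = 0.034474 + 0.241247 + 0.048343 + 0.033327 = 0.357391
Keeping only the sprinkler running-present terms gives 0.274574, so
  P(sprinkler running | wet lawn) = 0.274574 / 0.357391 ≈ 0.7683

Pr[sprinkler running | wet lawn] ≈ 0.7683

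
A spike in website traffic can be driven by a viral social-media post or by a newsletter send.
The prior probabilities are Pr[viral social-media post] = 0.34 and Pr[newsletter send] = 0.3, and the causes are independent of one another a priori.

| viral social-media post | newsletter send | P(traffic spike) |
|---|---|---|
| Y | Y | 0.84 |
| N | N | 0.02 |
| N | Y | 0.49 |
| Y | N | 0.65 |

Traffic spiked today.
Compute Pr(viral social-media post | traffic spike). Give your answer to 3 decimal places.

P(traffic spike) = 0.02*0.66*0.7 + 0.49*0.66*0.3 + 0.65*0.34*0.7 + 0.84*0.34*0.3 = 0.009240 + 0.097020 + 0.154700 + 0.085680 = 0.346640
Restricting to configurations with viral social-media post present: 0.154700 + 0.085680 = 0.240380.
P(viral social-media post | traffic spike) = 0.240380 / 0.346640 ≈ 0.693

Pr(viral social-media post | traffic spike) ≈ 0.693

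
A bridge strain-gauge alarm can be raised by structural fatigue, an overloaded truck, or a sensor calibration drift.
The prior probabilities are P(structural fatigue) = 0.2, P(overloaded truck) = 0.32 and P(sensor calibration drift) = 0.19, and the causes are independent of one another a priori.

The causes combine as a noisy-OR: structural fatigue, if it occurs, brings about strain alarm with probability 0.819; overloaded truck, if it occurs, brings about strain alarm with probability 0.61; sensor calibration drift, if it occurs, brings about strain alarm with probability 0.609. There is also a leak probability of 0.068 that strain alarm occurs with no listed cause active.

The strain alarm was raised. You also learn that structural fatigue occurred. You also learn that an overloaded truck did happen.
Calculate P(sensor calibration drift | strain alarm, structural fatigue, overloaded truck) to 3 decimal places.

P(sensor calibration drift | strain alarm, structural fatigue, overloaded truck) ≈ 0.197

Under noisy-OR, P(strain alarm | causes) = 1 − (1−0.068)·∏(1−qᵢ) over the active causes.
By total probability over both values of sensor calibration drift:
  P(strain alarm | structural fatigue, overloaded truck) = 0.93421·0.81 + 0.974276·0.19
        = 0.756710 + 0.185112 = 0.941822
Configurations with sensor calibration drift contribute 0.185112, so
  P(sensor calibration drift | strain alarm, structural fatigue, overloaded truck) = 0.185112 / 0.941822 ≈ 0.197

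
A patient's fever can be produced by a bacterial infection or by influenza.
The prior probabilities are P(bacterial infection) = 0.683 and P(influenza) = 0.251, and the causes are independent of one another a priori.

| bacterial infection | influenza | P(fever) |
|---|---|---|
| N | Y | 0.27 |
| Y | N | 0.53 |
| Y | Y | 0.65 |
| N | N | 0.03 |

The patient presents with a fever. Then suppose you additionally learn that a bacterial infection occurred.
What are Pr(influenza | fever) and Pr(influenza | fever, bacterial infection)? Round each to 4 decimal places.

P(fever) = 0.03×0.317×0.749 + 0.27×0.317×0.251 + 0.53×0.683×0.749 + 0.65×0.683×0.251 = 0.007123 + 0.021483 + 0.271131 + 0.111431 = 0.411168
The influenza-present share is 0.021483 + 0.111431 = 0.132914.
Hence the posterior is 0.132914/0.411168 ≈ 0.3233.

Now condition on the additional information:
Numerator (weight on configurations with influenza): 0.65×0.251 = 0.163150
Denominator P(fever | bacterial infection): 0.53×0.749 + 0.65×0.251 = 0.560120
Posterior = 0.163150 / 0.560120 ≈ 0.2913
Conditioning on bacterial infection lowers the posterior on influenza: the classic explaining-away effect in a common-effect structure.

Pr(influenza | fever) ≈ 0.3233; Pr(influenza | fever, bacterial infection) ≈ 0.2913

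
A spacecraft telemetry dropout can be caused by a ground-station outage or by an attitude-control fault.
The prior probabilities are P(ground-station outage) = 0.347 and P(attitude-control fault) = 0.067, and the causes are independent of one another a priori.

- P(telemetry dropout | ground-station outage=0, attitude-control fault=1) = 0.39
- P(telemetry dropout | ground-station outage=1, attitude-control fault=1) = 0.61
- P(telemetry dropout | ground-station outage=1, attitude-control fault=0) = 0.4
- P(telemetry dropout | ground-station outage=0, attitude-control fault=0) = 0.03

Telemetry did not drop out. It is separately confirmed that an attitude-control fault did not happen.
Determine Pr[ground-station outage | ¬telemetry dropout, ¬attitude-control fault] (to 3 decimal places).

For the numerator, keep only ground-station outage=true terms: 0.6*0.347 = 0.208200
Denominator P(¬telemetry dropout | ¬attitude-control fault): 0.97*0.653 + 0.6*0.347 = 0.841610
Posterior = 0.208200 / 0.841610 ≈ 0.247

Pr[ground-station outage | ¬telemetry dropout, ¬attitude-control fault] ≈ 0.247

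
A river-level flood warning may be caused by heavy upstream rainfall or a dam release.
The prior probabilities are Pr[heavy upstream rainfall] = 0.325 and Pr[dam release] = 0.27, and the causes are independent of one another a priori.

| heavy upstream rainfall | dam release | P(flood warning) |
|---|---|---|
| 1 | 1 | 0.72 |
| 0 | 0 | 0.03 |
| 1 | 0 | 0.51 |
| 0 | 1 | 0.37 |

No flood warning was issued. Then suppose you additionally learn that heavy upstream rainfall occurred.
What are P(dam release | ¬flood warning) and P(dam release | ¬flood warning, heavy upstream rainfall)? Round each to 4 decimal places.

P(dam release | ¬flood warning) ≈ 0.1900; P(dam release | ¬flood warning, heavy upstream rainfall) ≈ 0.1745

For the numerator, keep only dam release=true terms: 0.114818 + 0.024570 = 0.139388
Normalizer over all consistent configurations: 0.97×0.675×0.73 + 0.63×0.675×0.27 + 0.49×0.325×0.73 + 0.28×0.325×0.27 = 0.733608
Posterior = 0.139388 / 0.733608 ≈ 0.1900

Now condition on the additional information:
Numerator (weight on configurations with dam release): 0.28*0.27 = 0.075600
The normalizing constant is 0.49*0.73 + 0.28*0.27 = 0.433300
P(dam release | ¬flood warning, heavy upstream rainfall) = 0.075600/0.433300 ≈ 0.1745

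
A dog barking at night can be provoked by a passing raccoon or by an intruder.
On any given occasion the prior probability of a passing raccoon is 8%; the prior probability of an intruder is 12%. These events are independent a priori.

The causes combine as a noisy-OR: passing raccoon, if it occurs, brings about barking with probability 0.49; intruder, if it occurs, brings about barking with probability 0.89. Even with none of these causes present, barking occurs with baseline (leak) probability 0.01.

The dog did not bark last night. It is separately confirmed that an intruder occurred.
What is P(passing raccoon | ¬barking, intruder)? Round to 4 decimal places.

Under noisy-OR, P(barking | causes) = 1 − (1−0.01)·∏(1−qᵢ) over the active causes.
By total probability over both values of passing raccoon:
  P(¬barking | intruder) = 0.1089*0.92 + 0.055539*0.08
        = 0.100188 + 0.004443 = 0.104631
Configurations with passing raccoon contribute 0.004443, so
  P(passing raccoon | ¬barking, intruder) = 0.004443 / 0.104631 ≈ 0.0425

P(passing raccoon | ¬barking, intruder) ≈ 0.0425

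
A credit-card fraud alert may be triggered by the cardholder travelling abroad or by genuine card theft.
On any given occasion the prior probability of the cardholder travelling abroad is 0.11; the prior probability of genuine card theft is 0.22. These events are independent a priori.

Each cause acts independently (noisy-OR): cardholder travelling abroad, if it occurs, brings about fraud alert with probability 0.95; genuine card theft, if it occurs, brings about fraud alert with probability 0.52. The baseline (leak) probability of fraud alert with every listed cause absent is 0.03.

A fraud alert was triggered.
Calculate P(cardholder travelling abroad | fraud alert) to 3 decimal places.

Under noisy-OR, P(fraud alert | causes) = 1 − (1−0.03)·∏(1−qᵢ) over the active causes.
P(fraud alert) = 0.03*0.89*0.78 + 0.5344*0.89*0.22 + 0.9515*0.11*0.78 + 0.97672*0.11*0.22 = 0.020826 + 0.104636 + 0.081639 + 0.023637 = 0.230738
Of this, 0.105276 comes from 0.081639 + 0.023637 (the cardholder travelling abroad=true cases).
P(cardholder travelling abroad | fraud alert) = 0.105276 / 0.230738 ≈ 0.456

P(cardholder travelling abroad | fraud alert) ≈ 0.456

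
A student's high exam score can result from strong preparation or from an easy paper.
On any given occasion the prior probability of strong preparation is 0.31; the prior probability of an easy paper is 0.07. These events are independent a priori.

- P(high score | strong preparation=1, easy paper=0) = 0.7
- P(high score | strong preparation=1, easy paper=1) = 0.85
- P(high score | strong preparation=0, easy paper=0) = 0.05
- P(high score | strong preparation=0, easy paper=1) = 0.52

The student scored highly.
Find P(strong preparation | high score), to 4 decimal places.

Numerator (weight on configurations with strong preparation): 0.201810 + 0.018445 = 0.220255
Normalizer over all consistent configurations: 0.05*0.69*0.93 + 0.52*0.69*0.07 + 0.7*0.31*0.93 + 0.85*0.31*0.07 = 0.277456
Posterior = 0.220255 / 0.277456 ≈ 0.7938

P(strong preparation | high score) ≈ 0.7938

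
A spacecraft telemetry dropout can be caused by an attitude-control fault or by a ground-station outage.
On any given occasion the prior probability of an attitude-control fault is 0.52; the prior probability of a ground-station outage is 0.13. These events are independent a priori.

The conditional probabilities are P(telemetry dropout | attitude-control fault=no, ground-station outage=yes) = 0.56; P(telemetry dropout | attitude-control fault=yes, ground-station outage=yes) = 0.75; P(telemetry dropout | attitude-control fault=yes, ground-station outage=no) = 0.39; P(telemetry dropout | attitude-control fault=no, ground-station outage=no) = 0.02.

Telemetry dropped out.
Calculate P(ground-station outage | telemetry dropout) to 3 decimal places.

Numerator (weight on configurations with ground-station outage): 0.034944 + 0.050700 = 0.085644
Normalizer over all consistent configurations: 0.02*0.48*0.87 + 0.56*0.48*0.13 + 0.39*0.52*0.87 + 0.75*0.52*0.13 = 0.270432
Posterior = 0.085644 / 0.270432 ≈ 0.317

P(ground-station outage | telemetry dropout) ≈ 0.317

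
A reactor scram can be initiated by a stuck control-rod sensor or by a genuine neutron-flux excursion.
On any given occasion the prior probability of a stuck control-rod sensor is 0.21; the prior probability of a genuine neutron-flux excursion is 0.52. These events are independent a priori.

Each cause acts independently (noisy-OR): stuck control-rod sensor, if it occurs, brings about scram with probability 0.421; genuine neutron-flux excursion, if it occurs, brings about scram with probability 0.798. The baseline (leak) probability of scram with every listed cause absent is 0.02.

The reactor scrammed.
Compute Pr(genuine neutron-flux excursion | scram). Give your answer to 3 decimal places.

Pr(genuine neutron-flux excursion | scram) ≈ 0.893

Under noisy-OR, P(scram | causes) = 1 − (1−0.02)·∏(1−qᵢ) over the active causes.
Enumerate the 4 (stuck control-rod sensor, genuine neutron-flux excursion) configurations and weight by the priors:
  P(scram) = 0.02×0.79×0.48 + 0.80204×0.79×0.52 + 0.43258×0.21×0.48 + 0.885381×0.21×0.52
        = 0.007584 + 0.329478 + 0.043604 + 0.096684 = 0.477350
Keeping only the genuine neutron-flux excursion-present terms gives 0.426162, so
  P(genuine neutron-flux excursion | scram) = 0.426162 / 0.477350 ≈ 0.893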